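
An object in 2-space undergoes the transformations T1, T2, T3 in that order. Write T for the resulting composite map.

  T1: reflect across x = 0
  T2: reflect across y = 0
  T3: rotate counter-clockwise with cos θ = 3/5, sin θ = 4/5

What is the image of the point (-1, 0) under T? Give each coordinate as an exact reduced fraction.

T(p) = (3/5, 4/5)

T1 reflect across x = 0: (-1, 0) → (1, 0)
T2 reflect across y = 0: (1, 0) → (1, 0)
T3 rotate counter-clockwise with cos θ = 3/5, sin θ = 4/5: (1, 0) → (3/5, 4/5)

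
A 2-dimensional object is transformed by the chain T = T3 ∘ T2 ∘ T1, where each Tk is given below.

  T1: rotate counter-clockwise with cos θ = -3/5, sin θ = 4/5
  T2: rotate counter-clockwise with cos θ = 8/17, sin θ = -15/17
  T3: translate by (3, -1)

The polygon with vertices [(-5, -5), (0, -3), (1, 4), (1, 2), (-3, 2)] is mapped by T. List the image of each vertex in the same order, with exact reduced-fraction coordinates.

T1 rotate counter-clockwise with cos θ = -3/5, sin θ = 4/5: (-5, -5) → (7, -1); (0, -3) → (12/5, 9/5); (1, 4) → (-19/5, -8/5); (1, 2) → (-11/5, -2/5); (-3, 2) → (1/5, -18/5)
T2 rotate counter-clockwise with cos θ = 8/17, sin θ = -15/17: (7, -1) → (41/17, -113/17); (12/5, 9/5) → (231/85, -108/85); (-19/5, -8/5) → (-16/5, 13/5); (-11/5, -2/5) → (-118/85, 149/85); (1/5, -18/5) → (-262/85, -159/85)
T3 translate by (3, -1): (41/17, -113/17) → (92/17, -130/17); (231/85, -108/85) → (486/85, -193/85); (-16/5, 13/5) → (-1/5, 8/5); (-118/85, 149/85) → (137/85, 64/85); (-262/85, -159/85) → (-7/85, -244/85)

image vertices: (92/17, -130/17), (486/85, -193/85), (-1/5, 8/5), (137/85, 64/85), (-7/85, -244/85)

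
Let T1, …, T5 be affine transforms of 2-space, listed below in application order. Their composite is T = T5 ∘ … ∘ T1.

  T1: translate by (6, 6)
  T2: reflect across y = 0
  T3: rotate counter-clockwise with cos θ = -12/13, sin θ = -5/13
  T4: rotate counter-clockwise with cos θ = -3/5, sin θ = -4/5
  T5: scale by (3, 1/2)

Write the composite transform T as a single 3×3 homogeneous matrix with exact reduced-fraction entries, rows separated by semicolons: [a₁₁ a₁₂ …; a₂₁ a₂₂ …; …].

T = [48/65 189/65 1422/65; 63/130 -8/65 141/65; 0 0 1]

T1 = [1 0 6; 0 1 6; 0 0 1]
T2·T1 = [1 0 6; 0 -1 -6; 0 0 1]
T3·…·T1 = [-12/13 -5/13 -102/13; -5/13 12/13 42/13; 0 0 1]
T4·…·T1 = [16/65 63/65 474/65; 63/65 -16/65 282/65; 0 0 1]
T5·…·T1 = [48/65 189/65 1422/65; 63/130 -8/65 141/65; 0 0 1]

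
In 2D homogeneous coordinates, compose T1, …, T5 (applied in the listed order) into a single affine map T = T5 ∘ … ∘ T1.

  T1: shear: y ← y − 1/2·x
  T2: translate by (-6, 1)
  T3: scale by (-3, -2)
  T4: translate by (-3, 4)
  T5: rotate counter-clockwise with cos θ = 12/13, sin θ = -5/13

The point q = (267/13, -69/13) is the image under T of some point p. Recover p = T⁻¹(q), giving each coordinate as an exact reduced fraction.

T1 = [1 0 0; -1/2 1 0; 0 0 1]
T2·T1 = [1 0 -6; -1/2 1 1; 0 0 1]
T3·…·T1 = [-3 0 18; 1 -2 -2; 0 0 1]
T4·…·T1 = [-3 0 15; 1 -2 2; 0 0 1]
T5·…·T1 = [-31/13 -10/13 190/13; 27/13 -24/13 -51/13; 0 0 1]
det M = 6; M⁻¹ = [-4/13 5/39 5; -9/26 -31/78 7/2; 0 0 1]
M⁻¹ · (267/13, -69/13)ᵀ = (-2, -3/2)ᵀ

p = (-2, -3/2)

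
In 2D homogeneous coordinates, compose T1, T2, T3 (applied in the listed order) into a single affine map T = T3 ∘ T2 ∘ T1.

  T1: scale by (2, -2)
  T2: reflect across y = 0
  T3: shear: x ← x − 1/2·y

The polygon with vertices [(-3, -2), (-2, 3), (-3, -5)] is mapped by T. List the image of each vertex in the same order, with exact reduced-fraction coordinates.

T1 scale by (2, -2): (-3, -2) → (-6, 4); (-2, 3) → (-4, -6); (-3, -5) → (-6, 10)
T2 reflect across y = 0: (-6, 4) → (-6, -4); (-4, -6) → (-4, 6); (-6, 10) → (-6, -10)
T3 shear: x ← x − 1/2·y: (-6, -4) → (-4, -4); (-4, 6) → (-7, 6); (-6, -10) → (-1, -10)

image vertices: (-4, -4), (-7, 6), (-1, -10)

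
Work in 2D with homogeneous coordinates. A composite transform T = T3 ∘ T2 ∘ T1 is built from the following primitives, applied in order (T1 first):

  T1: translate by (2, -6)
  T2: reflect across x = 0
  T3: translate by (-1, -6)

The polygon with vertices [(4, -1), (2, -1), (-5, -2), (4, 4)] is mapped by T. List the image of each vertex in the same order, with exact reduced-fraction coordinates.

T1 translate by (2, -6): (4, -1) → (6, -7); (2, -1) → (4, -7); (-5, -2) → (-3, -8); (4, 4) → (6, -2)
T2 reflect across x = 0: (6, -7) → (-6, -7); (4, -7) → (-4, -7); (-3, -8) → (3, -8); (6, -2) → (-6, -2)
T3 translate by (-1, -6): (-6, -7) → (-7, -13); (-4, -7) → (-5, -13); (3, -8) → (2, -14); (-6, -2) → (-7, -8)

image vertices: (-7, -13), (-5, -13), (2, -14), (-7, -8)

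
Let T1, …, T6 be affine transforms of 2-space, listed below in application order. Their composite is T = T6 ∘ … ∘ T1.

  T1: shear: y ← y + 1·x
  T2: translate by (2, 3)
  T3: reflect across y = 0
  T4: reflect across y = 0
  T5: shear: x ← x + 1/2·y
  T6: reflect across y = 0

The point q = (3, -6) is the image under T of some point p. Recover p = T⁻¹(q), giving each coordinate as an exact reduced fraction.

p = (-2, 5)

T1 = [1 0 0; 1 1 0; 0 0 1]
T2·T1 = [1 0 2; 1 1 3; 0 0 1]
T3·…·T1 = [1 0 2; -1 -1 -3; 0 0 1]
T4·…·T1 = [1 0 2; 1 1 3; 0 0 1]
T5·…·T1 = [3/2 1/2 7/2; 1 1 3; 0 0 1]
T6·…·T1 = [3/2 1/2 7/2; -1 -1 -3; 0 0 1]
det M = -1; M⁻¹ = [1 1/2 -2; -1 -3/2 -1; 0 0 1]
M⁻¹ · (3, -6)ᵀ = (-2, 5)ᵀ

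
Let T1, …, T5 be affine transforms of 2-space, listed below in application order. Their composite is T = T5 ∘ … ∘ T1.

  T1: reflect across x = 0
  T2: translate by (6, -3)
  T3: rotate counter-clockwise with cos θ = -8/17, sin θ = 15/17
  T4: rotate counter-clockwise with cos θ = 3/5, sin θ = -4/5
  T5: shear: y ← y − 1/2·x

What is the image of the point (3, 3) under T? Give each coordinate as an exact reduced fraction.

T1 reflect across x = 0: (3, 3) → (-3, 3)
T2 translate by (6, -3): (-3, 3) → (3, 0)
T3 rotate counter-clockwise with cos θ = -8/17, sin θ = 15/17: (3, 0) → (-24/17, 45/17)
T4 rotate counter-clockwise with cos θ = 3/5, sin θ = -4/5: (-24/17, 45/17) → (108/85, 231/85)
T5 shear: y ← y − 1/2·x: (108/85, 231/85) → (108/85, 177/85)

T(p) = (108/85, 177/85)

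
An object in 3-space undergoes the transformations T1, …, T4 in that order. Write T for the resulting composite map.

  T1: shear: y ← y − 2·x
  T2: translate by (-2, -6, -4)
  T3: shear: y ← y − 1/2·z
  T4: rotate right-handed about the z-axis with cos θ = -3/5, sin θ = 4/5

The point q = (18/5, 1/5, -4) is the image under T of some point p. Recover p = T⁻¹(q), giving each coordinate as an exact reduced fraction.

p = (0, 1, 0)

T1 = [1 0 0 0; -2 1 0 0; 0 0 1 0; 0 0 0 1]
T2·T1 = [1 0 0 -2; -2 1 0 -6; 0 0 1 -4; 0 0 0 1]
T3·…·T1 = [1 0 0 -2; -2 1 -1/2 -4; 0 0 1 -4; 0 0 0 1]
T4·…·T1 = [1 -4/5 2/5 22/5; 2 -3/5 3/10 4/5; 0 0 1 -4; 0 0 0 1]
det M = 1; M⁻¹ = [-3/5 4/5 0 2; -2 1 1/2 10; 0 0 1 4; 0 0 0 1]
M⁻¹ · (18/5, 1/5, -4)ᵀ = (0, 1, 0)ᵀ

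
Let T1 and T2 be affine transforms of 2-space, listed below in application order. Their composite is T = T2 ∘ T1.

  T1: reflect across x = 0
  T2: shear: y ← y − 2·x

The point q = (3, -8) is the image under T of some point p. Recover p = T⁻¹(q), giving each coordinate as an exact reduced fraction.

T1 = [-1 0 0; 0 1 0; 0 0 1]
T2·T1 = [-1 0 0; 2 1 0; 0 0 1]
det M = -1; M⁻¹ = [-1 0 0; 2 1 0; 0 0 1]
M⁻¹ · (3, -8)ᵀ = (-3, -2)ᵀ

p = (-3, -2)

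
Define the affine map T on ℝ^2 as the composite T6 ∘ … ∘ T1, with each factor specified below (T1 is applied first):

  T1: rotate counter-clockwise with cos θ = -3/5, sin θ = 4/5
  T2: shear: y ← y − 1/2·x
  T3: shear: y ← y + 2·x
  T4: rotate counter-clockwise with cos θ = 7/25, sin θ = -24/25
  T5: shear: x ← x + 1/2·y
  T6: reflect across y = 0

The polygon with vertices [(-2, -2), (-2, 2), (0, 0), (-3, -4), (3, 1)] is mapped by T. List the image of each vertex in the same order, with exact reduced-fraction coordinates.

T1 rotate counter-clockwise with cos θ = -3/5, sin θ = 4/5: (-2, -2) → (14/5, -2/5); (-2, 2) → (-2/5, -14/5); (0, 0) → (0, 0); (-3, -4) → (5, 0); (3, 1) → (-13/5, 9/5)
T2 shear: y ← y − 1/2·x: (14/5, -2/5) → (14/5, -9/5); (-2/5, -14/5) → (-2/5, -13/5); (0, 0) → (0, 0); (5, 0) → (5, -5/2); (-13/5, 9/5) → (-13/5, 31/10)
T3 shear: y ← y + 2·x: (14/5, -9/5) → (14/5, 19/5); (-2/5, -13/5) → (-2/5, -17/5); (0, 0) → (0, 0); (5, -5/2) → (5, 15/2); (-13/5, 31/10) → (-13/5, -21/10)
T4 rotate counter-clockwise with cos θ = 7/25, sin θ = -24/25: (14/5, 19/5) → (554/125, -203/125); (-2/5, -17/5) → (-422/125, -71/125); (0, 0) → (0, 0); (5, 15/2) → (43/5, -27/10); (-13/5, -21/10) → (-343/125, 477/250)
T5 shear: x ← x + 1/2·y: (554/125, -203/125) → (181/50, -203/125); (-422/125, -71/125) → (-183/50, -71/125); (0, 0) → (0, 0); (43/5, -27/10) → (29/4, -27/10); (-343/125, 477/250) → (-179/100, 477/250)
T6 reflect across y = 0: (181/50, -203/125) → (181/50, 203/125); (-183/50, -71/125) → (-183/50, 71/125); (0, 0) → (0, 0); (29/4, -27/10) → (29/4, 27/10); (-179/100, 477/250) → (-179/100, -477/250)

image vertices: (181/50, 203/125), (-183/50, 71/125), (0, 0), (29/4, 27/10), (-179/100, -477/250)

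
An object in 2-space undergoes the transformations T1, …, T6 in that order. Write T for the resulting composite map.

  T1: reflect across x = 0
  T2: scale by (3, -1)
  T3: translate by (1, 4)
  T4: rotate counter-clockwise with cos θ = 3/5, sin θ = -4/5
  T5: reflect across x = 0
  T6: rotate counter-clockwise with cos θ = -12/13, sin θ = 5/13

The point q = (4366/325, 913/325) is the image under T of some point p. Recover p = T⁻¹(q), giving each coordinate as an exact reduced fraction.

T1 = [-1 0 0; 0 1 0; 0 0 1]
T2·T1 = [-3 0 0; 0 -1 0; 0 0 1]
T3·…·T1 = [-3 0 1; 0 -1 4; 0 0 1]
T4·…·T1 = [-9/5 -4/5 19/5; 12/5 -3/5 8/5; 0 0 1]
T5·…·T1 = [9/5 4/5 -19/5; 12/5 -3/5 8/5; 0 0 1]
T6·…·T1 = [-168/65 -33/65 188/65; -99/65 56/65 -191/65; 0 0 1]
det M = -3; M⁻¹ = [-56/195 -11/65 1/3; -33/65 56/65 4; 0 0 1]
M⁻¹ · (4366/325, 913/325)ᵀ = (-4, -2/5)ᵀ

p = (-4, -2/5)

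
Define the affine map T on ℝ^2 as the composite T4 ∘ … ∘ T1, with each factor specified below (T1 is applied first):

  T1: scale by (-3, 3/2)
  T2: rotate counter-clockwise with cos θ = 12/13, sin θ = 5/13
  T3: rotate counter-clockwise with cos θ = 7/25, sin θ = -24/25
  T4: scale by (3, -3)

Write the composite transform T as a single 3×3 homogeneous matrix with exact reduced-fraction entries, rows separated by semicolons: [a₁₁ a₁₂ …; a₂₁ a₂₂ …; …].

T1 = [-3 0 0; 0 3/2 0; 0 0 1]
T2·T1 = [-36/13 -15/26 0; -15/13 18/13 0; 0 0 1]
T3·…·T1 = [-612/325 759/650 0; 759/325 306/325 0; 0 0 1]
T4·…·T1 = [-1836/325 2277/650 0; -2277/325 -918/325 0; 0 0 1]

T = [-1836/325 2277/650 0; -2277/325 -918/325 0; 0 0 1]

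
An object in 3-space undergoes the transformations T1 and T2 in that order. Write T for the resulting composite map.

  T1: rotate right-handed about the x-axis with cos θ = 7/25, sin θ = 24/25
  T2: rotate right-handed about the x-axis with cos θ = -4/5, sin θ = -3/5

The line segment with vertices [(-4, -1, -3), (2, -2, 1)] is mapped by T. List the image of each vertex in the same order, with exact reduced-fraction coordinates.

T1 rotate right-handed about the x-axis with cos θ = 7/25, sin θ = 24/25: (-4, -1, -3) → (-4, 13/5, -9/5); (2, -2, 1) → (2, -38/25, -41/25)
T2 rotate right-handed about the x-axis with cos θ = -4/5, sin θ = -3/5: (-4, 13/5, -9/5) → (-4, -79/25, -3/25); (2, -38/25, -41/25) → (2, 29/125, 278/125)

image vertices: (-4, -79/25, -3/25), (2, 29/125, 278/125)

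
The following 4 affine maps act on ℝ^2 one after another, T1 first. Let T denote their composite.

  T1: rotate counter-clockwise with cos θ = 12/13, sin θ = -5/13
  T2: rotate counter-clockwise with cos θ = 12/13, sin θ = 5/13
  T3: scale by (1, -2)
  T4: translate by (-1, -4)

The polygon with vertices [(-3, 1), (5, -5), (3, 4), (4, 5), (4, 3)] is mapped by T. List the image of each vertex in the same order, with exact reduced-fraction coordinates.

T1 rotate counter-clockwise with cos θ = 12/13, sin θ = -5/13: (-3, 1) → (-31/13, 27/13); (5, -5) → (35/13, -85/13); (3, 4) → (56/13, 33/13); (4, 5) → (73/13, 40/13); (4, 3) → (63/13, 16/13)
T2 rotate counter-clockwise with cos θ = 12/13, sin θ = 5/13: (-31/13, 27/13) → (-3, 1); (35/13, -85/13) → (5, -5); (56/13, 33/13) → (3, 4); (73/13, 40/13) → (4, 5); (63/13, 16/13) → (4, 3)
T3 scale by (1, -2): (-3, 1) → (-3, -2); (5, -5) → (5, 10); (3, 4) → (3, -8); (4, 5) → (4, -10); (4, 3) → (4, -6)
T4 translate by (-1, -4): (-3, -2) → (-4, -6); (5, 10) → (4, 6); (3, -8) → (2, -12); (4, -10) → (3, -14); (4, -6) → (3, -10)

image vertices: (-4, -6), (4, 6), (2, -12), (3, -14), (3, -10)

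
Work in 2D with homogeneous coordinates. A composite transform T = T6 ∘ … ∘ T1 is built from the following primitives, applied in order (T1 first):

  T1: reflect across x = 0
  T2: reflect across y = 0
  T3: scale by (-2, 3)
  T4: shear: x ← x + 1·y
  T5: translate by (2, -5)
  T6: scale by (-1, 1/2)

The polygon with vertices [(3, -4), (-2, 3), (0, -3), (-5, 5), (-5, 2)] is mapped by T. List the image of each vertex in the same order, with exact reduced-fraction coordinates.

image vertices: (-20, 7/2), (11, -7), (-11, 2), (23, -10), (14, -11/2)

T1 reflect across x = 0: (3, -4) → (-3, -4); (-2, 3) → (2, 3); (0, -3) → (0, -3); (-5, 5) → (5, 5); (-5, 2) → (5, 2)
T2 reflect across y = 0: (-3, -4) → (-3, 4); (2, 3) → (2, -3); (0, -3) → (0, 3); (5, 5) → (5, -5); (5, 2) → (5, -2)
T3 scale by (-2, 3): (-3, 4) → (6, 12); (2, -3) → (-4, -9); (0, 3) → (0, 9); (5, -5) → (-10, -15); (5, -2) → (-10, -6)
T4 shear: x ← x + 1·y: (6, 12) → (18, 12); (-4, -9) → (-13, -9); (0, 9) → (9, 9); (-10, -15) → (-25, -15); (-10, -6) → (-16, -6)
T5 translate by (2, -5): (18, 12) → (20, 7); (-13, -9) → (-11, -14); (9, 9) → (11, 4); (-25, -15) → (-23, -20); (-16, -6) → (-14, -11)
T6 scale by (-1, 1/2): (20, 7) → (-20, 7/2); (-11, -14) → (11, -7); (11, 4) → (-11, 2); (-23, -20) → (23, -10); (-14, -11) → (14, -11/2)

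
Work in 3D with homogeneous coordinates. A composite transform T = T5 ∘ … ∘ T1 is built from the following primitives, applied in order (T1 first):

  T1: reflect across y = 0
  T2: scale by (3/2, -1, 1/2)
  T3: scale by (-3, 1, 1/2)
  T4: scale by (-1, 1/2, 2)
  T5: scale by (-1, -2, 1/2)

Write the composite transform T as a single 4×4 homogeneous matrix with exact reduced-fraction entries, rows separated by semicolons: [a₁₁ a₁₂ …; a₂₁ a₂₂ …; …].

T1 = [1 0 0 0; 0 -1 0 0; 0 0 1 0; 0 0 0 1]
T2·T1 = [3/2 0 0 0; 0 1 0 0; 0 0 1/2 0; 0 0 0 1]
T3·…·T1 = [-9/2 0 0 0; 0 1 0 0; 0 0 1/4 0; 0 0 0 1]
T4·…·T1 = [9/2 0 0 0; 0 1/2 0 0; 0 0 1/2 0; 0 0 0 1]
T5·…·T1 = [-9/2 0 0 0; 0 -1 0 0; 0 0 1/4 0; 0 0 0 1]

T = [-9/2 0 0 0; 0 -1 0 0; 0 0 1/4 0; 0 0 0 1]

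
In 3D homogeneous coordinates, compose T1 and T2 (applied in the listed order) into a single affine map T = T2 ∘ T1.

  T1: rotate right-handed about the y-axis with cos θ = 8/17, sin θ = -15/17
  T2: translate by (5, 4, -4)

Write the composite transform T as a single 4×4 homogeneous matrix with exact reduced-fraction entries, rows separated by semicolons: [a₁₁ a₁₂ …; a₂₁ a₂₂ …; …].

T = [8/17 0 -15/17 5; 0 1 0 4; 15/17 0 8/17 -4; 0 0 0 1]

T1 = [8/17 0 -15/17 0; 0 1 0 0; 15/17 0 8/17 0; 0 0 0 1]
T2·T1 = [8/17 0 -15/17 5; 0 1 0 4; 15/17 0 8/17 -4; 0 0 0 1]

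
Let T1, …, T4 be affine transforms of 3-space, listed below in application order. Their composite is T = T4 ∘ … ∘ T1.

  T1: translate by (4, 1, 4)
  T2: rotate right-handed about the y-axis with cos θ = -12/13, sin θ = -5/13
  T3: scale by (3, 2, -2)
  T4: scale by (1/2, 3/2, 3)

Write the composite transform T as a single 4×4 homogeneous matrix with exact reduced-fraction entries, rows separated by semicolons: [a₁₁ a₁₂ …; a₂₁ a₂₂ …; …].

T = [-18/13 0 -15/26 -102/13; 0 3 0 3; -30/13 0 72/13 168/13; 0 0 0 1]

T1 = [1 0 0 4; 0 1 0 1; 0 0 1 4; 0 0 0 1]
T2·T1 = [-12/13 0 -5/13 -68/13; 0 1 0 1; 5/13 0 -12/13 -28/13; 0 0 0 1]
T3·…·T1 = [-36/13 0 -15/13 -204/13; 0 2 0 2; -10/13 0 24/13 56/13; 0 0 0 1]
T4·…·T1 = [-18/13 0 -15/26 -102/13; 0 3 0 3; -30/13 0 72/13 168/13; 0 0 0 1]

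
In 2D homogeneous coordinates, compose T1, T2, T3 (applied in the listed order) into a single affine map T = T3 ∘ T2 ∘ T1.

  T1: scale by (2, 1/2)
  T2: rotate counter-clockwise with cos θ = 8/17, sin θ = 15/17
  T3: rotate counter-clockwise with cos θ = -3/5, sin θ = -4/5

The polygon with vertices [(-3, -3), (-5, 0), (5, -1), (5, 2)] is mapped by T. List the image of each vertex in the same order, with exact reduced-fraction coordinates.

image vertices: (-39/10, 24/5), (-72/17, 154/17), (643/170, -788/85), (437/85, -734/85)

T1 scale by (2, 1/2): (-3, -3) → (-6, -3/2); (-5, 0) → (-10, 0); (5, -1) → (10, -1/2); (5, 2) → (10, 1)
T2 rotate counter-clockwise with cos θ = 8/17, sin θ = 15/17: (-6, -3/2) → (-3/2, -6); (-10, 0) → (-80/17, -150/17); (10, -1/2) → (175/34, 146/17); (10, 1) → (65/17, 158/17)
T3 rotate counter-clockwise with cos θ = -3/5, sin θ = -4/5: (-3/2, -6) → (-39/10, 24/5); (-80/17, -150/17) → (-72/17, 154/17); (175/34, 146/17) → (643/170, -788/85); (65/17, 158/17) → (437/85, -734/85)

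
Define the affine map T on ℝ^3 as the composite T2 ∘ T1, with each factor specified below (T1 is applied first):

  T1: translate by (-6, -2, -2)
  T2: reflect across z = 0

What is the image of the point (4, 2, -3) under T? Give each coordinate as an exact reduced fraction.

T1 translate by (-6, -2, -2): (4, 2, -3) → (-2, 0, -5)
T2 reflect across z = 0: (-2, 0, -5) → (-2, 0, 5)

T(p) = (-2, 0, 5)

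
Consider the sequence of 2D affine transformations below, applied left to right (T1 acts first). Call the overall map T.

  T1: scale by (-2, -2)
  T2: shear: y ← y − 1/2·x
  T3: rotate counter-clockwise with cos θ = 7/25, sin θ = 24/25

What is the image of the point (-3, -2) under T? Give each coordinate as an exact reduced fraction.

T1 scale by (-2, -2): (-3, -2) → (6, 4)
T2 shear: y ← y − 1/2·x: (6, 4) → (6, 1)
T3 rotate counter-clockwise with cos θ = 7/25, sin θ = 24/25: (6, 1) → (18/25, 151/25)

T(p) = (18/25, 151/25)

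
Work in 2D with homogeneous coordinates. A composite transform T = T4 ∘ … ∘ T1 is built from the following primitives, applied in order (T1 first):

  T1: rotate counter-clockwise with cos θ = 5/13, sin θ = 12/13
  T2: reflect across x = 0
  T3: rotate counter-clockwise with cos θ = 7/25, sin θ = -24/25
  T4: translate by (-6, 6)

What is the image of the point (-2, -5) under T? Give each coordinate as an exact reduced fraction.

T(p) = (-3476/325, 2807/325)

T1 rotate counter-clockwise with cos θ = 5/13, sin θ = 12/13: (-2, -5) → (50/13, -49/13)
T2 reflect across x = 0: (50/13, -49/13) → (-50/13, -49/13)
T3 rotate counter-clockwise with cos θ = 7/25, sin θ = -24/25: (-50/13, -49/13) → (-1526/325, 857/325)
T4 translate by (-6, 6): (-1526/325, 857/325) → (-3476/325, 2807/325)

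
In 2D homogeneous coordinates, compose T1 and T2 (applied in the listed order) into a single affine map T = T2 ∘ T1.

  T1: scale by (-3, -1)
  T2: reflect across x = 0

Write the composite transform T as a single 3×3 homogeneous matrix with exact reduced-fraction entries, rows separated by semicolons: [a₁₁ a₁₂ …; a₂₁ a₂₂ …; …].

T = [3 0 0; 0 -1 0; 0 0 1]

T1 = [-3 0 0; 0 -1 0; 0 0 1]
T2·T1 = [3 0 0; 0 -1 0; 0 0 1]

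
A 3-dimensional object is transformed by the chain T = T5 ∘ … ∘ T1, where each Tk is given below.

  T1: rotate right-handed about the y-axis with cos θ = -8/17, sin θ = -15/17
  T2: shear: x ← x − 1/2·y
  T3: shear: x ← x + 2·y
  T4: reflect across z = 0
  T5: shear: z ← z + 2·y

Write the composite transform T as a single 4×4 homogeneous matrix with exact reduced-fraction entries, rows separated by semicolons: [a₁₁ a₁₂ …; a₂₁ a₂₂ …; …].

T = [-8/17 3/2 -15/17 0; 0 1 0 0; -15/17 2 8/17 0; 0 0 0 1]

T1 = [-8/17 0 -15/17 0; 0 1 0 0; 15/17 0 -8/17 0; 0 0 0 1]
T2·T1 = [-8/17 -1/2 -15/17 0; 0 1 0 0; 15/17 0 -8/17 0; 0 0 0 1]
T3·…·T1 = [-8/17 3/2 -15/17 0; 0 1 0 0; 15/17 0 -8/17 0; 0 0 0 1]
T4·…·T1 = [-8/17 3/2 -15/17 0; 0 1 0 0; -15/17 0 8/17 0; 0 0 0 1]
T5·…·T1 = [-8/17 3/2 -15/17 0; 0 1 0 0; -15/17 2 8/17 0; 0 0 0 1]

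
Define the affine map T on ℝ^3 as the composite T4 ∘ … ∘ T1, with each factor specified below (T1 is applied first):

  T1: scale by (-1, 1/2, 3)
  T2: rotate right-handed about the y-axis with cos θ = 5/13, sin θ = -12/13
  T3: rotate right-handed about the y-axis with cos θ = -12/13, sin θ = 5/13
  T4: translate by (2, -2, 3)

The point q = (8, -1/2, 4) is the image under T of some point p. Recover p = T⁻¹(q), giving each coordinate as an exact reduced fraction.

p = (1, 3, 2)

T1 = [-1 0 0 0; 0 1/2 0 0; 0 0 3 0; 0 0 0 1]
T2·T1 = [-5/13 0 -36/13 0; 0 1/2 0 0; -12/13 0 15/13 0; 0 0 0 1]
T3·…·T1 = [0 0 3 0; 0 1/2 0 0; 1 0 0 0; 0 0 0 1]
T4·…·T1 = [0 0 3 2; 0 1/2 0 -2; 1 0 0 3; 0 0 0 1]
det M = -3/2; M⁻¹ = [0 0 1 -3; 0 2 0 4; 1/3 0 0 -2/3; 0 0 0 1]
M⁻¹ · (8, -1/2, 4)ᵀ = (1, 3, 2)ᵀ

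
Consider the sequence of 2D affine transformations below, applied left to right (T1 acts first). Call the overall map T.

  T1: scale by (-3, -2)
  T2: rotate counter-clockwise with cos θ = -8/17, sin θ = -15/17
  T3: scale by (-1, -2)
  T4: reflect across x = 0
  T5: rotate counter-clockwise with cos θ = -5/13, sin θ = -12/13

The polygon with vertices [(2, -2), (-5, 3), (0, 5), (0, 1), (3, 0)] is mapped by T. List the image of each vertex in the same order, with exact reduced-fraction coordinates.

T1 scale by (-3, -2): (2, -2) → (-6, 4); (-5, 3) → (15, -6); (0, 5) → (0, -10); (0, 1) → (0, -2); (3, 0) → (-9, 0)
T2 rotate counter-clockwise with cos θ = -8/17, sin θ = -15/17: (-6, 4) → (108/17, 58/17); (15, -6) → (-210/17, -177/17); (0, -10) → (-150/17, 80/17); (0, -2) → (-30/17, 16/17); (-9, 0) → (72/17, 135/17)
T3 scale by (-1, -2): (108/17, 58/17) → (-108/17, -116/17); (-210/17, -177/17) → (210/17, 354/17); (-150/17, 80/17) → (150/17, -160/17); (-30/17, 16/17) → (30/17, -32/17); (72/17, 135/17) → (-72/17, -270/17)
T4 reflect across x = 0: (-108/17, -116/17) → (108/17, -116/17); (210/17, 354/17) → (-210/17, 354/17); (150/17, -160/17) → (-150/17, -160/17); (30/17, -32/17) → (-30/17, -32/17); (-72/17, -270/17) → (72/17, -270/17)
T5 rotate counter-clockwise with cos θ = -5/13, sin θ = -12/13: (108/17, -116/17) → (-1932/221, -716/221); (-210/17, 354/17) → (5298/221, 750/221); (-150/17, -160/17) → (-90/17, 200/17); (-30/17, -32/17) → (-18/17, 40/17); (72/17, -270/17) → (-3600/221, 486/221)

image vertices: (-1932/221, -716/221), (5298/221, 750/221), (-90/17, 200/17), (-18/17, 40/17), (-3600/221, 486/221)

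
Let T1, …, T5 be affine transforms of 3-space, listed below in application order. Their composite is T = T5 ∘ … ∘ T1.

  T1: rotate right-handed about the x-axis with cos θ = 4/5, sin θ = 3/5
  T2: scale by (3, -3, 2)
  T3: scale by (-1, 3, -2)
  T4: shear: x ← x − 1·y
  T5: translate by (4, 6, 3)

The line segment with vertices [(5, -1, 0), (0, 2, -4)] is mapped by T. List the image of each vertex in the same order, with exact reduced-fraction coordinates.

image vertices: (-91/5, 66/5, 27/5), (40, -30, 11)

T1 rotate right-handed about the x-axis with cos θ = 4/5, sin θ = 3/5: (5, -1, 0) → (5, -4/5, -3/5); (0, 2, -4) → (0, 4, -2)
T2 scale by (3, -3, 2): (5, -4/5, -3/5) → (15, 12/5, -6/5); (0, 4, -2) → (0, -12, -4)
T3 scale by (-1, 3, -2): (15, 12/5, -6/5) → (-15, 36/5, 12/5); (0, -12, -4) → (0, -36, 8)
T4 shear: x ← x − 1·y: (-15, 36/5, 12/5) → (-111/5, 36/5, 12/5); (0, -36, 8) → (36, -36, 8)
T5 translate by (4, 6, 3): (-111/5, 36/5, 12/5) → (-91/5, 66/5, 27/5); (36, -36, 8) → (40, -30, 11)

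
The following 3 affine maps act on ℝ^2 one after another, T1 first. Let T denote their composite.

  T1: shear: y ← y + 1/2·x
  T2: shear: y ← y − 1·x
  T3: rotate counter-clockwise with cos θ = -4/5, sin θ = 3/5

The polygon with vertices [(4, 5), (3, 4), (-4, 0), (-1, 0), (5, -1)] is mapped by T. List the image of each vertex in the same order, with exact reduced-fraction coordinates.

image vertices: (-5, 0), (-39/10, -1/5), (2, -4), (1/2, -1), (-19/10, 29/5)

T1 shear: y ← y + 1/2·x: (4, 5) → (4, 7); (3, 4) → (3, 11/2); (-4, 0) → (-4, -2); (-1, 0) → (-1, -1/2); (5, -1) → (5, 3/2)
T2 shear: y ← y − 1·x: (4, 7) → (4, 3); (3, 11/2) → (3, 5/2); (-4, -2) → (-4, 2); (-1, -1/2) → (-1, 1/2); (5, 3/2) → (5, -7/2)
T3 rotate counter-clockwise with cos θ = -4/5, sin θ = 3/5: (4, 3) → (-5, 0); (3, 5/2) → (-39/10, -1/5); (-4, 2) → (2, -4); (-1, 1/2) → (1/2, -1); (5, -7/2) → (-19/10, 29/5)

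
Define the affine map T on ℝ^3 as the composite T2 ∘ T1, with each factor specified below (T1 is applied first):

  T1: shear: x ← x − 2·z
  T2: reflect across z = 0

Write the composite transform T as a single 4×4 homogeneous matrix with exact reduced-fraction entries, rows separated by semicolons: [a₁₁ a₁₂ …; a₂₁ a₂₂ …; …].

T1 = [1 0 -2 0; 0 1 0 0; 0 0 1 0; 0 0 0 1]
T2·T1 = [1 0 -2 0; 0 1 0 0; 0 0 -1 0; 0 0 0 1]

T = [1 0 -2 0; 0 1 0 0; 0 0 -1 0; 0 0 0 1]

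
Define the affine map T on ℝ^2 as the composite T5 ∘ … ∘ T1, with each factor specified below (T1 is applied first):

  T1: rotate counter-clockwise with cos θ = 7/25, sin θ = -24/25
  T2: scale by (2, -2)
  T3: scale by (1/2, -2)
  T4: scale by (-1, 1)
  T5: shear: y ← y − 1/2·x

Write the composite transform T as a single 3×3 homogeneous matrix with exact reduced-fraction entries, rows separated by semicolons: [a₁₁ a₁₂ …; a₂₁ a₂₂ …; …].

T = [-7/25 -24/25 0; -37/10 8/5 0; 0 0 1]

T1 = [7/25 24/25 0; -24/25 7/25 0; 0 0 1]
T2·T1 = [14/25 48/25 0; 48/25 -14/25 0; 0 0 1]
T3·…·T1 = [7/25 24/25 0; -96/25 28/25 0; 0 0 1]
T4·…·T1 = [-7/25 -24/25 0; -96/25 28/25 0; 0 0 1]
T5·…·T1 = [-7/25 -24/25 0; -37/10 8/5 0; 0 0 1]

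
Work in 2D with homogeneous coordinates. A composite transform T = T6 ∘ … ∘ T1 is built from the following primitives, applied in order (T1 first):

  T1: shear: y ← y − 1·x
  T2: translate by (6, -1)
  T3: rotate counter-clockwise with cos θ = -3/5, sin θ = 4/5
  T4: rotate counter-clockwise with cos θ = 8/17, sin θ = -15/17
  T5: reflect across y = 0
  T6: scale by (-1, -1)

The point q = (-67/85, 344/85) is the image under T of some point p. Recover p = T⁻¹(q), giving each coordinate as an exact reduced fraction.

T1 = [1 0 0; -1 1 0; 0 0 1]
T2·T1 = [1 0 6; -1 1 -1; 0 0 1]
T3·…·T1 = [1/5 -4/5 -14/5; 7/5 -3/5 27/5; 0 0 1]
T4·…·T1 = [113/85 -77/85 293/85; 41/85 36/85 426/85; 0 0 1]
T5·…·T1 = [113/85 -77/85 293/85; -41/85 -36/85 -426/85; 0 0 1]
T6·…·T1 = [-113/85 77/85 -293/85; 41/85 36/85 426/85; 0 0 1]
det M = -1; M⁻¹ = [-36/85 77/85 -6; 41/85 113/85 -5; 0 0 1]
M⁻¹ · (-67/85, 344/85)ᵀ = (-2, 0)ᵀ

p = (-2, 0)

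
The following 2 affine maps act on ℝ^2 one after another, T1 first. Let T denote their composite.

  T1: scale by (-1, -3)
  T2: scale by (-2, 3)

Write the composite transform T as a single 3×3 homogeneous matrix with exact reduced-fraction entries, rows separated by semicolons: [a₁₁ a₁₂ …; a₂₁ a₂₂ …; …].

T = [2 0 0; 0 -9 0; 0 0 1]

T1 = [-1 0 0; 0 -3 0; 0 0 1]
T2·T1 = [2 0 0; 0 -9 0; 0 0 1]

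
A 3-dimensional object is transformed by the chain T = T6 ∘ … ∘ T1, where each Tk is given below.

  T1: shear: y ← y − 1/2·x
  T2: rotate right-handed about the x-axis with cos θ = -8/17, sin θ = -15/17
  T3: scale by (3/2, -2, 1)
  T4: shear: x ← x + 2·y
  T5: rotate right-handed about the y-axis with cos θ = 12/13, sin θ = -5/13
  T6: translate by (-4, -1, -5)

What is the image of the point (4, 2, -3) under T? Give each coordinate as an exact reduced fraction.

T1 shear: y ← y − 1/2·x: (4, 2, -3) → (4, 0, -3)
T2 rotate right-handed about the x-axis with cos θ = -8/17, sin θ = -15/17: (4, 0, -3) → (4, -45/17, 24/17)
T3 scale by (3/2, -2, 1): (4, -45/17, 24/17) → (6, 90/17, 24/17)
T4 shear: x ← x + 2·y: (6, 90/17, 24/17) → (282/17, 90/17, 24/17)
T5 rotate right-handed about the y-axis with cos θ = 12/13, sin θ = -5/13: (282/17, 90/17, 24/17) → (192/13, 90/17, 1698/221)
T6 translate by (-4, -1, -5): (192/13, 90/17, 1698/221) → (140/13, 73/17, 593/221)

T(p) = (140/13, 73/17, 593/221)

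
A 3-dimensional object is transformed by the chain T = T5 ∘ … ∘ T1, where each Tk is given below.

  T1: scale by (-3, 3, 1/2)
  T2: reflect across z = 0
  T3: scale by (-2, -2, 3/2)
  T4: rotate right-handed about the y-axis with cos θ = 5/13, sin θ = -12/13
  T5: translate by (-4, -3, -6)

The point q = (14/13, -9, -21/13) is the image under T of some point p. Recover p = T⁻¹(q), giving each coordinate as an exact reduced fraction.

T1 = [-3 0 0 0; 0 3 0 0; 0 0 1/2 0; 0 0 0 1]
T2·T1 = [-3 0 0 0; 0 3 0 0; 0 0 -1/2 0; 0 0 0 1]
T3·…·T1 = [6 0 0 0; 0 -6 0 0; 0 0 -3/4 0; 0 0 0 1]
T4·…·T1 = [30/13 0 9/13 0; 0 -6 0 0; 72/13 0 -15/52 0; 0 0 0 1]
T5·…·T1 = [30/13 0 9/13 -4; 0 -6 0 -3; 72/13 0 -15/52 -6; 0 0 0 1]
det M = 27; M⁻¹ = [5/78 0 2/13 46/39; 0 -1/6 0 -1/2; 16/13 0 -20/39 24/13; 0 0 0 1]
M⁻¹ · (14/13, -9, -21/13)ᵀ = (1, 1, 4)ᵀ

p = (1, 1, 4)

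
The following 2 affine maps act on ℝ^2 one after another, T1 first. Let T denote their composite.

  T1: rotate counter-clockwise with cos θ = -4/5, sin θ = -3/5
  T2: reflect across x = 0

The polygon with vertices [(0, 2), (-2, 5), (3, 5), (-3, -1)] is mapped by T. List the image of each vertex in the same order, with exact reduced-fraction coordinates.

image vertices: (-6/5, -8/5), (-23/5, -14/5), (-3/5, -29/5), (-9/5, 13/5)

T1 rotate counter-clockwise with cos θ = -4/5, sin θ = -3/5: (0, 2) → (6/5, -8/5); (-2, 5) → (23/5, -14/5); (3, 5) → (3/5, -29/5); (-3, -1) → (9/5, 13/5)
T2 reflect across x = 0: (6/5, -8/5) → (-6/5, -8/5); (23/5, -14/5) → (-23/5, -14/5); (3/5, -29/5) → (-3/5, -29/5); (9/5, 13/5) → (-9/5, 13/5)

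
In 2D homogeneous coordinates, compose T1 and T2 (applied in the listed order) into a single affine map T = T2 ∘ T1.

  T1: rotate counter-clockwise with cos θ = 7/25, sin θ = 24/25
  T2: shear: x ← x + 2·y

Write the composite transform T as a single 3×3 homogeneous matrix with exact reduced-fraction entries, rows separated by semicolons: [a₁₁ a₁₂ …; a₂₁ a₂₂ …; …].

T = [11/5 -2/5 0; 24/25 7/25 0; 0 0 1]

T1 = [7/25 -24/25 0; 24/25 7/25 0; 0 0 1]
T2·T1 = [11/5 -2/5 0; 24/25 7/25 0; 0 0 1]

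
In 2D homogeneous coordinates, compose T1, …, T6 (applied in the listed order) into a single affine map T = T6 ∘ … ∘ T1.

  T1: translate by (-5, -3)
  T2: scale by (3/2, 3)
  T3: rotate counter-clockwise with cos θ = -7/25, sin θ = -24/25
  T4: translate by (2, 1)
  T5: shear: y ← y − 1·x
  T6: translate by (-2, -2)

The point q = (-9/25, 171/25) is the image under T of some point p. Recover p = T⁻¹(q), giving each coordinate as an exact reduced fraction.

T1 = [1 0 -5; 0 1 -3; 0 0 1]
T2·T1 = [3/2 0 -15/2; 0 3 -9; 0 0 1]
T3·…·T1 = [-21/50 72/25 -327/50; -36/25 -21/25 243/25; 0 0 1]
T4·…·T1 = [-21/50 72/25 -227/50; -36/25 -21/25 268/25; 0 0 1]
T5·…·T1 = [-21/50 72/25 -227/50; -51/50 -93/25 763/50; 0 0 1]
T6·…·T1 = [-21/50 72/25 -327/50; -51/50 -93/25 663/50; 0 0 1]
det M = 9/2; M⁻¹ = [-62/75 -16/25 77/25; 17/75 -7/75 68/25; 0 0 1]
M⁻¹ · (-9/25, 171/25)ᵀ = (-1, 2)ᵀ

p = (-1, 2)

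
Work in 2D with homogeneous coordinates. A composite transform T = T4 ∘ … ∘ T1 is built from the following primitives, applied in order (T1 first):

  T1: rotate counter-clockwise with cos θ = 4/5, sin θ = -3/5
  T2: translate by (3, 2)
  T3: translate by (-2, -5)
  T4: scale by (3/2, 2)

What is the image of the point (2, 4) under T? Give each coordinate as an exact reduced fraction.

T1 rotate counter-clockwise with cos θ = 4/5, sin θ = -3/5: (2, 4) → (4, 2)
T2 translate by (3, 2): (4, 2) → (7, 4)
T3 translate by (-2, -5): (7, 4) → (5, -1)
T4 scale by (3/2, 2): (5, -1) → (15/2, -2)

T(p) = (15/2, -2)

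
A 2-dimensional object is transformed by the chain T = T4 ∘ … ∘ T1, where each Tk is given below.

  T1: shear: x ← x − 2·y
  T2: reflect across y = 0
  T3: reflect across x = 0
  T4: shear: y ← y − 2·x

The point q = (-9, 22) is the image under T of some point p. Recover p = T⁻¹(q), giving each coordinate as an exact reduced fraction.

T1 = [1 -2 0; 0 1 0; 0 0 1]
T2·T1 = [1 -2 0; 0 -1 0; 0 0 1]
T3·…·T1 = [-1 2 0; 0 -1 0; 0 0 1]
T4·…·T1 = [-1 2 0; 2 -5 0; 0 0 1]
det M = 1; M⁻¹ = [-5 -2 0; -2 -1 0; 0 0 1]
M⁻¹ · (-9, 22)ᵀ = (1, -4)ᵀ

p = (1, -4)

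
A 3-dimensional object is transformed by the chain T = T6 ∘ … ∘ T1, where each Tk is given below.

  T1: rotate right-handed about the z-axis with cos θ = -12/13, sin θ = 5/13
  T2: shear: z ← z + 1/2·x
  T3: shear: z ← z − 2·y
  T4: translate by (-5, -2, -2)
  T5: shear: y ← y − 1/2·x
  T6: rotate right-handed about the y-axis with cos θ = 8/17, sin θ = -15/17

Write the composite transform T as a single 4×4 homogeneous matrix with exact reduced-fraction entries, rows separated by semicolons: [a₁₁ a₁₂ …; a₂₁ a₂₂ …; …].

T1 = [-12/13 -5/13 0 0; 5/13 -12/13 0 0; 0 0 1 0; 0 0 0 1]
T2·T1 = [-12/13 -5/13 0 0; 5/13 -12/13 0 0; -6/13 -5/26 1 0; 0 0 0 1]
T3·…·T1 = [-12/13 -5/13 0 0; 5/13 -12/13 0 0; -16/13 43/26 1 0; 0 0 0 1]
T4·…·T1 = [-12/13 -5/13 0 -5; 5/13 -12/13 0 -2; -16/13 43/26 1 -2; 0 0 0 1]
T5·…·T1 = [-12/13 -5/13 0 -5; 11/13 -19/26 0 1/2; -16/13 43/26 1 -2; 0 0 0 1]
T6·…·T1 = [144/221 -725/442 -15/17 -10/17; 11/13 -19/26 0 1/2; -308/221 97/221 8/17 -91/17; 0 0 0 1]

T = [144/221 -725/442 -15/17 -10/17; 11/13 -19/26 0 1/2; -308/221 97/221 8/17 -91/17; 0 0 0 1]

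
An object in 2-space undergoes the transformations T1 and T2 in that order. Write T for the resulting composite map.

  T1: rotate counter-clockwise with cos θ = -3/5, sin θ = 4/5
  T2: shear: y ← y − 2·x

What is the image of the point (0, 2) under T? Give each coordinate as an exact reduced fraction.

T(p) = (-8/5, 2)

T1 rotate counter-clockwise with cos θ = -3/5, sin θ = 4/5: (0, 2) → (-8/5, -6/5)
T2 shear: y ← y − 2·x: (-8/5, -6/5) → (-8/5, 2)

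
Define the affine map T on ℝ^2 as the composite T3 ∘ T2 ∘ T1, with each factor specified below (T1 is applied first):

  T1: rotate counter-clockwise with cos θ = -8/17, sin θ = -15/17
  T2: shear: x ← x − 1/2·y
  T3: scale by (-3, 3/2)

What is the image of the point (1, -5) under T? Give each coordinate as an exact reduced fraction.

T(p) = (573/34, 75/34)

T1 rotate counter-clockwise with cos θ = -8/17, sin θ = -15/17: (1, -5) → (-83/17, 25/17)
T2 shear: x ← x − 1/2·y: (-83/17, 25/17) → (-191/34, 25/17)
T3 scale by (-3, 3/2): (-191/34, 25/17) → (573/34, 75/34)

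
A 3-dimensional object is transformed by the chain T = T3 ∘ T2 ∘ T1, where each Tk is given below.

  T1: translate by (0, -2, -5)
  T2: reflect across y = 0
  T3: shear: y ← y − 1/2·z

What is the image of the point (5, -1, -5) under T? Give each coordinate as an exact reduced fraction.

T1 translate by (0, -2, -5): (5, -1, -5) → (5, -3, -10)
T2 reflect across y = 0: (5, -3, -10) → (5, 3, -10)
T3 shear: y ← y − 1/2·z: (5, 3, -10) → (5, 8, -10)

T(p) = (5, 8, -10)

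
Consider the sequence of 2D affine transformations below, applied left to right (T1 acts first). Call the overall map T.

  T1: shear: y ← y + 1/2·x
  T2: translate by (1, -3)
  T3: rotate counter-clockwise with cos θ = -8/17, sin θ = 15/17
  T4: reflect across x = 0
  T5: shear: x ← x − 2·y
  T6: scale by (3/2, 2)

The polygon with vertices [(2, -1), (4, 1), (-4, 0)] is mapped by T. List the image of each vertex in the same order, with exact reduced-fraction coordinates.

image vertices: (-477/34, 138/17), (-165/17, 150/17), (-267/34, -10/17)

T1 shear: y ← y + 1/2·x: (2, -1) → (2, 0); (4, 1) → (4, 3); (-4, 0) → (-4, -2)
T2 translate by (1, -3): (2, 0) → (3, -3); (4, 3) → (5, 0); (-4, -2) → (-3, -5)
T3 rotate counter-clockwise with cos θ = -8/17, sin θ = 15/17: (3, -3) → (21/17, 69/17); (5, 0) → (-40/17, 75/17); (-3, -5) → (99/17, -5/17)
T4 reflect across x = 0: (21/17, 69/17) → (-21/17, 69/17); (-40/17, 75/17) → (40/17, 75/17); (99/17, -5/17) → (-99/17, -5/17)
T5 shear: x ← x − 2·y: (-21/17, 69/17) → (-159/17, 69/17); (40/17, 75/17) → (-110/17, 75/17); (-99/17, -5/17) → (-89/17, -5/17)
T6 scale by (3/2, 2): (-159/17, 69/17) → (-477/34, 138/17); (-110/17, 75/17) → (-165/17, 150/17); (-89/17, -5/17) → (-267/34, -10/17)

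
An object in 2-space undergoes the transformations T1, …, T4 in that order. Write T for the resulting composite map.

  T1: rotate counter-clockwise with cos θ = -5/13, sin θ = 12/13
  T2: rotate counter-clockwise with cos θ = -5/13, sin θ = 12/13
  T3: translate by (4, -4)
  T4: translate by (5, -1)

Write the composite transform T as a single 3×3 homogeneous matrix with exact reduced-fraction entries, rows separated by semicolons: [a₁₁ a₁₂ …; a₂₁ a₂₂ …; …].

T1 = [-5/13 -12/13 0; 12/13 -5/13 0; 0 0 1]
T2·T1 = [-119/169 120/169 0; -120/169 -119/169 0; 0 0 1]
T3·…·T1 = [-119/169 120/169 4; -120/169 -119/169 -4; 0 0 1]
T4·…·T1 = [-119/169 120/169 9; -120/169 -119/169 -5; 0 0 1]

T = [-119/169 120/169 9; -120/169 -119/169 -5; 0 0 1]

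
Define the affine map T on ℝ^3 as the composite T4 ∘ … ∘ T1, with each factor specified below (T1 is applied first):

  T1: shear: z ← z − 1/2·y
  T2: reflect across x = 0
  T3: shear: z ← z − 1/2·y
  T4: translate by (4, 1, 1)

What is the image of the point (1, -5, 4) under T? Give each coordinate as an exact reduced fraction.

T(p) = (3, -4, 10)

T1 shear: z ← z − 1/2·y: (1, -5, 4) → (1, -5, 13/2)
T2 reflect across x = 0: (1, -5, 13/2) → (-1, -5, 13/2)
T3 shear: z ← z − 1/2·y: (-1, -5, 13/2) → (-1, -5, 9)
T4 translate by (4, 1, 1): (-1, -5, 9) → (3, -4, 10)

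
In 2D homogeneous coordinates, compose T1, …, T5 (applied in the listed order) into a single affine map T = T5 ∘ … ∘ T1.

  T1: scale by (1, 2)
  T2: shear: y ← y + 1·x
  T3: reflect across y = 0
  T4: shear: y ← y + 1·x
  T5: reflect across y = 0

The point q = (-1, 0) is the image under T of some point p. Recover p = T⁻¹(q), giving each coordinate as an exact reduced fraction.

p = (-1, 0)

T1 = [1 0 0; 0 2 0; 0 0 1]
T2·T1 = [1 0 0; 1 2 0; 0 0 1]
T3·…·T1 = [1 0 0; -1 -2 0; 0 0 1]
T4·…·T1 = [1 0 0; 0 -2 0; 0 0 1]
T5·…·T1 = [1 0 0; 0 2 0; 0 0 1]
det M = 2; M⁻¹ = [1 0 0; 0 1/2 0; 0 0 1]
M⁻¹ · (-1, 0)ᵀ = (-1, 0)ᵀ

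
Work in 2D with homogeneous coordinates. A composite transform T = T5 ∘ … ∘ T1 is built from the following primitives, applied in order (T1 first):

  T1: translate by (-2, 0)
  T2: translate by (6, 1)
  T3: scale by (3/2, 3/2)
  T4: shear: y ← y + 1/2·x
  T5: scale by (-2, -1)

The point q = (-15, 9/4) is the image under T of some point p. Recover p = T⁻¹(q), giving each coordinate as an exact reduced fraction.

T1 = [1 0 -2; 0 1 0; 0 0 1]
T2·T1 = [1 0 4; 0 1 1; 0 0 1]
T3·…·T1 = [3/2 0 6; 0 3/2 3/2; 0 0 1]
T4·…·T1 = [3/2 0 6; 3/4 3/2 9/2; 0 0 1]
T5·…·T1 = [-3 0 -12; -3/4 -3/2 -9/2; 0 0 1]
det M = 9/2; M⁻¹ = [-1/3 0 -4; 1/6 -2/3 -1; 0 0 1]
M⁻¹ · (-15, 9/4)ᵀ = (1, -5)ᵀ

p = (1, -5)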